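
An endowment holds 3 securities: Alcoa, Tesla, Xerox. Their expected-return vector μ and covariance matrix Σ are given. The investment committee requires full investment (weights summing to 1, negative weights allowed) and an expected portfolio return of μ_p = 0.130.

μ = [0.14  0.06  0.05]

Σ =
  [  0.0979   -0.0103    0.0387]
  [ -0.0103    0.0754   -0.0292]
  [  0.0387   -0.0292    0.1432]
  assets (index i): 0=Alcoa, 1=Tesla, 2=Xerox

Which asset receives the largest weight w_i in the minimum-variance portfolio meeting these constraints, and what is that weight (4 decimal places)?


u=Σ⁻¹μ = [1.4758  1.0620  0.1669]
v=Σ⁻¹𝟙 = [8.8316  17.6423  8.1939]
a=μᵀu=0.278674  b=𝟙ᵀu=2.704653  c=𝟙ᵀv=34.667794  D=ac−b²=2.345866
λ₁=(c·0.130−b)/D = (34.667794·0.130−2.704653)/2.345866 = 0.768228
λ₂=(a−b·0.130)/D = (0.278674−2.704653·0.130)/2.345866 = -0.031089
w* = 0.768228·u + -0.031089·v:
  w_0 = 0.768228·1.4758 + -0.031089·8.8316 = 0.8592  (Alcoa)
  w_1 = 0.768228·1.0620 + -0.031089·17.6423 = 0.2674  (Tesla)
  w_2 = 0.768228·0.1669 + -0.031089·8.1939 = -0.1265  (Xerox)
Σw_i=1.0000  μᵀw=0.1300
σ²=wᵀΣw=λ₁·μ_p+λ₂ = 0.768228·0.130 + -0.031089 = 0.068781 ≈ 0.0688

Alcoa (0.8592)


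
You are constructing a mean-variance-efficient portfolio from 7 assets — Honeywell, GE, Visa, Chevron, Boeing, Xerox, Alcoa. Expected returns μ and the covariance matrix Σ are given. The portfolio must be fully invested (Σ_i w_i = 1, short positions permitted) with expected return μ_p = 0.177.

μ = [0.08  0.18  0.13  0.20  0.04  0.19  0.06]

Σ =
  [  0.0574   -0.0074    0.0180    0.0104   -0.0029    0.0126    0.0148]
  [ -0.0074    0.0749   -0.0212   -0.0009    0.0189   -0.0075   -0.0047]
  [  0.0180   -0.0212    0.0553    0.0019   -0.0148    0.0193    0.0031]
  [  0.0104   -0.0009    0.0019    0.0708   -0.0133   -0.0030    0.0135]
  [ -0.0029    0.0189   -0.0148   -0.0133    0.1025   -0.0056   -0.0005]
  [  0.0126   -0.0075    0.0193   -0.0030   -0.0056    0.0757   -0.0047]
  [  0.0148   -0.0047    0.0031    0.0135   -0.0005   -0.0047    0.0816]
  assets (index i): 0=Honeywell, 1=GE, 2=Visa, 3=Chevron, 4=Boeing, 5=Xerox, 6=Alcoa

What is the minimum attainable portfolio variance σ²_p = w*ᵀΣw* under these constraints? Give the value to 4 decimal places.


p=Σ⁻¹μ = [-0.2460  3.3378  2.9571  2.9588  0.7084  2.3289  0.5088]
q=Σ⁻¹𝟙 = [6.3207  18.9563  21.8138  13.6824  11.9867  10.5112  9.7869]
a=μᵀp=2.058664  b=𝟙ᵀp=12.553849  c=𝟙ᵀq=93.057792  D=ac−b²=33.975572
λ₁=(c·0.177−b)/D = (93.057792·0.177−12.553849)/33.975572 = 0.115300
λ₂=(a−b·0.177)/D = (2.058664−12.553849·0.177)/33.975572 = -0.004808
w* = 0.115300·p + -0.004808·q:
  w_0 = 0.115300·-0.2460 + -0.004808·6.3207 = -0.0588  (Honeywell)
  w_1 = 0.115300·3.3378 + -0.004808·18.9563 = 0.2937  (GE)
  w_2 = 0.115300·2.9571 + -0.004808·21.8138 = 0.2361  (Visa)
  w_3 = 0.115300·2.9588 + -0.004808·13.6824 = 0.2754  (Chevron)
  w_4 = 0.115300·0.7084 + -0.004808·11.9867 = 0.0240  (Boeing)
  w_5 = 0.115300·2.3289 + -0.004808·10.5112 = 0.2180  (Xerox)
  w_6 = 0.115300·0.5088 + -0.004808·9.7869 = 0.0116  (Alcoa)
Σw_i=1.0000  μᵀw=0.1770
σ²=wᵀΣw=λ₁·μ_p+λ₂ = 0.115300·0.177 + -0.004808 = 0.015600 ≈ 0.0156

0.0156


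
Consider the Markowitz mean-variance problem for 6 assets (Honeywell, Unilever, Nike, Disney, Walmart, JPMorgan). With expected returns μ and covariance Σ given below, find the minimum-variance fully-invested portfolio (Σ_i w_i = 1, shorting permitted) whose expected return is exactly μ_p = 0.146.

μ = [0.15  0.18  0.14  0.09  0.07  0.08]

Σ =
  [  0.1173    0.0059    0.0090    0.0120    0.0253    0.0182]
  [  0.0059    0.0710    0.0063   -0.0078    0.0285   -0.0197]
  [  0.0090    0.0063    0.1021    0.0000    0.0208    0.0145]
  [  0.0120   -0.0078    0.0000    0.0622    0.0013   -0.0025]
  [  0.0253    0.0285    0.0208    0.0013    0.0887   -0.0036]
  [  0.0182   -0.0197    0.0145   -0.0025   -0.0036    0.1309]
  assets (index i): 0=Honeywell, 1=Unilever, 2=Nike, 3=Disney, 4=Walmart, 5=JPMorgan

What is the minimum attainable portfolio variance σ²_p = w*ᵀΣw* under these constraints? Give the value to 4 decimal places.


g=Σ⁻¹μ = [0.8850  3.0640  1.1285  1.7088  -0.7034  0.8375]
h=Σ⁻¹𝟙 = [3.1215  16.3112  6.4129  17.8194  3.7590  9.3935]
a=μᵀg=1.013816  b=𝟙ᵀg=6.920398  c=𝟙ᵀh=56.817465  D=ac−b²=9.710563
λ₁=(c·0.146−b)/D = (56.817465·0.146−6.920398)/9.710563 = 0.141593
λ₂=(a−b·0.146)/D = (1.013816−6.920398·0.146)/9.710563 = 0.000354
w* = 0.141593·g + 0.000354·h:
  w_0 = 0.141593·0.8850 + 0.000354·3.1215 = 0.1264  (Honeywell)
  w_1 = 0.141593·3.0640 + 0.000354·16.3112 = 0.4396  (Unilever)
  w_2 = 0.141593·1.1285 + 0.000354·6.4129 = 0.1621  (Nike)
  w_3 = 0.141593·1.7088 + 0.000354·17.8194 = 0.2483  (Disney)
  w_4 = 0.141593·-0.7034 + 0.000354·3.7590 = -0.0983  (Walmart)
  w_5 = 0.141593·0.8375 + 0.000354·9.3935 = 0.1219  (JPMorgan)
Σw_i=1.0000  μᵀw=0.1460
σ²=wᵀΣw=λ₁·μ_p+λ₂ = 0.141593·0.146 + 0.000354 = 0.021027 ≈ 0.0210

0.0210


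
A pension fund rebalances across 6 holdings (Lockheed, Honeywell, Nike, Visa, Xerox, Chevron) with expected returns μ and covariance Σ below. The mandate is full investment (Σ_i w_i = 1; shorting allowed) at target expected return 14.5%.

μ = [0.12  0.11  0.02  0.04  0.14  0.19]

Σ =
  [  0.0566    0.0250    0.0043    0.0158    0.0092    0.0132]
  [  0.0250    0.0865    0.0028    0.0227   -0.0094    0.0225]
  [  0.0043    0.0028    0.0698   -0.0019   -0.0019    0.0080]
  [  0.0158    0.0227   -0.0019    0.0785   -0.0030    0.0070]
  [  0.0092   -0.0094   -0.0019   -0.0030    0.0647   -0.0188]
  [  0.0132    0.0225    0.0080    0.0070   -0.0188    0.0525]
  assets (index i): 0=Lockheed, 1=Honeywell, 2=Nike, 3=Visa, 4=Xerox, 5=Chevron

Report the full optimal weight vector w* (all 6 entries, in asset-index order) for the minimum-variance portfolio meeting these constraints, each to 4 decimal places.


x=Σ⁻¹μ = [0.3013  0.3397  -0.1844  0.0637  3.5280  4.6806]
y=Σ⁻¹𝟙 = [3.3172  4.5226  12.4064  10.0425  22.6152  21.1442]
a=μᵀx=1.455619  b=𝟙ᵀx=8.728913  c=𝟙ᵀy=74.048153  D=ac−b²=31.591997
λ₁=(c·0.145−b)/D = (74.048153·0.145−8.728913)/31.591997 = 0.063563
λ₂=(a−b·0.145)/D = (1.455619−8.728913·0.145)/31.591997 = 0.006012
w* = 0.063563·x + 0.006012·y:
  w_0 = 0.063563·0.3013 + 0.006012·3.3172 = 0.0391  (Lockheed)
  w_1 = 0.063563·0.3397 + 0.006012·4.5226 = 0.0488  (Honeywell)
  w_2 = 0.063563·-0.1844 + 0.006012·12.4064 = 0.0629  (Nike)
  w_3 = 0.063563·0.0637 + 0.006012·10.0425 = 0.0644  (Visa)
  w_4 = 0.063563·3.5280 + 0.006012·22.6152 = 0.3602  (Xerox)
  w_5 = 0.063563·4.6806 + 0.006012·21.1442 = 0.4246  (Chevron)
Σw_i=1.0000  μᵀw=0.1450
σ²=wᵀΣw=λ₁·μ_p+λ₂ = 0.063563·0.145 + 0.006012 = 0.015228 ≈ 0.0152

0.0391  0.0488  0.0629  0.0644  0.3602  0.4246


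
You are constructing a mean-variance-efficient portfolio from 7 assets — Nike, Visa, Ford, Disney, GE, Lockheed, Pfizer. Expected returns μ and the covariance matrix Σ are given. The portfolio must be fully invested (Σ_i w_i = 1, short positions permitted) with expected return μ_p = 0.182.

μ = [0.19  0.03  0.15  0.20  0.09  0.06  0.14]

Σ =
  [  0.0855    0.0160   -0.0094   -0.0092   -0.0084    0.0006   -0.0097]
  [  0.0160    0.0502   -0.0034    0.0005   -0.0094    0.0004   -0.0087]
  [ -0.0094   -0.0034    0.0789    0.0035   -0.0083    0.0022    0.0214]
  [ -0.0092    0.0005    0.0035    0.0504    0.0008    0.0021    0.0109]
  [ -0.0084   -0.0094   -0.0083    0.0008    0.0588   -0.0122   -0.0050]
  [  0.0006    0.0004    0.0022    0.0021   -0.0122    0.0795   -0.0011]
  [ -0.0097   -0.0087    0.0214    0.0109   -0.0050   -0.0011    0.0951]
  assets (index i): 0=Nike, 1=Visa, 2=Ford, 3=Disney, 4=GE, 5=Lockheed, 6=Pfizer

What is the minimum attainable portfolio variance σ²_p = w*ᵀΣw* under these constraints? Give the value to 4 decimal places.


0.0163

x=Σ⁻¹μ = [3.1922  0.3327  2.0755  4.0979  2.5668  0.9715  1.0376]
y=Σ⁻¹𝟙 = [14.7958  23.0974  14.3599  17.9068  28.8238  16.0497  10.5547]
a=μᵀx=2.181973  b=𝟙ᵀx=14.274248  c=𝟙ᵀy=125.588050  D=ac−b²=70.275608
λ₁=(c·0.182−b)/D = (125.588050·0.182−14.274248)/70.275608 = 0.122130
λ₂=(a−b·0.182)/D = (2.181973−14.274248·0.182)/70.275608 = -0.005919
w* = 0.122130·x + -0.005919·y:
  w_0 = 0.122130·3.1922 + -0.005919·14.7958 = 0.3023  (Nike)
  w_1 = 0.122130·0.3327 + -0.005919·23.0974 = -0.0961  (Visa)
  w_2 = 0.122130·2.0755 + -0.005919·14.3599 = 0.1685  (Ford)
  w_3 = 0.122130·4.0979 + -0.005919·17.9068 = 0.3945  (Disney)
  w_4 = 0.122130·2.5668 + -0.005919·28.8238 = 0.1429  (GE)
  w_5 = 0.122130·0.9715 + -0.005919·16.0497 = 0.0237  (Lockheed)
  w_6 = 0.122130·1.0376 + -0.005919·10.5547 = 0.0643  (Pfizer)
Σw_i=1.0000  μᵀw=0.1820
σ²=wᵀΣw=λ₁·μ_p+λ₂ = 0.122130·0.182 + -0.005919 = 0.016309 ≈ 0.0163


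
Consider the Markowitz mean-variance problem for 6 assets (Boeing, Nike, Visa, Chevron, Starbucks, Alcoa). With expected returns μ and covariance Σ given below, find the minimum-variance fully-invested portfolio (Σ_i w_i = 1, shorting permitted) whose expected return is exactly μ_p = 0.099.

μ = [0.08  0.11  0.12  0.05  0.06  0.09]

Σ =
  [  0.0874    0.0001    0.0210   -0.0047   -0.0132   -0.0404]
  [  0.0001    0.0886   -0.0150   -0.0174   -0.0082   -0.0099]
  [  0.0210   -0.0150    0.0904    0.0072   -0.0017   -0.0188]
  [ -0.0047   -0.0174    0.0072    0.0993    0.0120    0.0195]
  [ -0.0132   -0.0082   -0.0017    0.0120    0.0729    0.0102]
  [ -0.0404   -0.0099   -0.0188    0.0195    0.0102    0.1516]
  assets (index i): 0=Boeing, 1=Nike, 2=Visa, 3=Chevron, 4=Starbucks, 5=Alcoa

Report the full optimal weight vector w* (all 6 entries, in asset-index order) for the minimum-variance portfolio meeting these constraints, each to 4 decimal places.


0.1443  0.2854  0.2819  0.0131  0.1067  0.1686

p=Σ⁻¹μ = [1.2343  1.8085  1.5578  0.4199  1.0621  1.1084]
q=Σ⁻¹𝟙 = [16.7130  17.8329  12.1188  8.9219  15.9550  11.4965]
a=μᵀp=0.669094  b=𝟙ᵀp=7.191000  c=𝟙ᵀq=83.038151  D=ac−b²=3.849855
λ₁=(c·0.099−b)/D = (83.038151·0.099−7.191000)/3.849855 = 0.267485
λ₂=(a−b·0.099)/D = (0.669094−7.191000·0.099)/3.849855 = -0.011121
w* = 0.267485·p + -0.011121·q:
  w_0 = 0.267485·1.2343 + -0.011121·16.7130 = 0.1443  (Boeing)
  w_1 = 0.267485·1.8085 + -0.011121·17.8329 = 0.2854  (Nike)
  w_2 = 0.267485·1.5578 + -0.011121·12.1188 = 0.2819  (Visa)
  w_3 = 0.267485·0.4199 + -0.011121·8.9219 = 0.0131  (Chevron)
  w_4 = 0.267485·1.0621 + -0.011121·15.9550 = 0.1067  (Starbucks)
  w_5 = 0.267485·1.1084 + -0.011121·11.4965 = 0.1686  (Alcoa)
Σw_i=1.0000  μᵀw=0.0990
σ²=wᵀΣw=λ₁·μ_p+λ₂ = 0.267485·0.099 + -0.011121 = 0.015360 ≈ 0.0154


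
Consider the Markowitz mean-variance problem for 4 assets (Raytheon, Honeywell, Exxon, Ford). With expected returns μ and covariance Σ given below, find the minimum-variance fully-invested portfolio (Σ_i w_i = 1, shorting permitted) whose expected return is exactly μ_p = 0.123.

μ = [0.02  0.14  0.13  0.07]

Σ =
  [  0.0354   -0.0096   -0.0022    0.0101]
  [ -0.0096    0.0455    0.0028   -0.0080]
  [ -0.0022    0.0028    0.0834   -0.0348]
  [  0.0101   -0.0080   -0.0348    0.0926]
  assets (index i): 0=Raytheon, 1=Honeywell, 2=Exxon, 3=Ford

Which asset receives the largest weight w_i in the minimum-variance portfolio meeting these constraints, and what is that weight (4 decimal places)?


x=Σ⁻¹μ = [1.1466  3.4928  2.2070  1.7620]
y=Σ⁻¹𝟙 = [32.9191  30.7438  18.9078  16.9704]
a=μᵀx=0.922179  b=𝟙ᵀx=8.608460  c=𝟙ᵀy=99.541146  D=ac−b²=17.689149
λ₁=(c·0.123−b)/D = (99.541146·0.123−8.608460)/17.689149 = 0.205499
λ₂=(a−b·0.123)/D = (0.922179−8.608460·0.123)/17.689149 = -0.007726
w* = 0.205499·x + -0.007726·y:
  w_0 = 0.205499·1.1466 + -0.007726·32.9191 = -0.0187  (Raytheon)
  w_1 = 0.205499·3.4928 + -0.007726·30.7438 = 0.4803  (Honeywell)
  w_2 = 0.205499·2.2070 + -0.007726·18.9078 = 0.3075  (Exxon)
  w_3 = 0.205499·1.7620 + -0.007726·16.9704 = 0.2310  (Ford)
Σw_i=1.0000  μᵀw=0.1230
σ²=wᵀΣw=λ₁·μ_p+λ₂ = 0.205499·0.123 + -0.007726 = 0.017551 ≈ 0.0176

Honeywell (0.4803)


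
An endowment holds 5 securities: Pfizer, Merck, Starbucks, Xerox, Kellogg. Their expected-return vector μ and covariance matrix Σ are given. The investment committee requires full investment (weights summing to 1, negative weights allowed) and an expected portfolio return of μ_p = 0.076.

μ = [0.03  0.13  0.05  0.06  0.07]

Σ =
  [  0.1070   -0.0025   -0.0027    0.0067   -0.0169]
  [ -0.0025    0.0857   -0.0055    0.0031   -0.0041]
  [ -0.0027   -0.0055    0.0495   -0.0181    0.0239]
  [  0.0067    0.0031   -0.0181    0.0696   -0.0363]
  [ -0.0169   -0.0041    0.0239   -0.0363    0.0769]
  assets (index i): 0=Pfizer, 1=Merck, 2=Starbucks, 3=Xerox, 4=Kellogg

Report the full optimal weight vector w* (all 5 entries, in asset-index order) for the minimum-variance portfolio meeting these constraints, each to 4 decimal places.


0.0691  0.2461  0.1608  0.2788  0.2452

x=Σ⁻¹μ = [0.4885  1.6130  1.1106  1.8939  1.6524]
y=Σ⁻¹𝟙 = [12.0916  13.4702  22.0108  30.9135  24.1311]
a=μᵀx=0.509177  b=𝟙ᵀx=6.758397  c=𝟙ᵀy=102.617168  D=ac−b²=6.574348
λ₁=(c·0.076−b)/D = (102.617168·0.076−6.758397)/6.574348 = 0.158268
λ₂=(a−b·0.076)/D = (0.509177−6.758397·0.076)/6.574348 = -0.000679
w* = 0.158268·x + -0.000679·y:
  w_0 = 0.158268·0.4885 + -0.000679·12.0916 = 0.0691  (Pfizer)
  w_1 = 0.158268·1.6130 + -0.000679·13.4702 = 0.2461  (Merck)
  w_2 = 0.158268·1.1106 + -0.000679·22.0108 = 0.1608  (Starbucks)
  w_3 = 0.158268·1.8939 + -0.000679·30.9135 = 0.2788  (Xerox)
  w_4 = 0.158268·1.6524 + -0.000679·24.1311 = 0.2452  (Kellogg)
Σw_i=1.0000  μᵀw=0.0760
σ²=wᵀΣw=λ₁·μ_p+λ₂ = 0.158268·0.076 + -0.000679 = 0.011350 ≈ 0.0113


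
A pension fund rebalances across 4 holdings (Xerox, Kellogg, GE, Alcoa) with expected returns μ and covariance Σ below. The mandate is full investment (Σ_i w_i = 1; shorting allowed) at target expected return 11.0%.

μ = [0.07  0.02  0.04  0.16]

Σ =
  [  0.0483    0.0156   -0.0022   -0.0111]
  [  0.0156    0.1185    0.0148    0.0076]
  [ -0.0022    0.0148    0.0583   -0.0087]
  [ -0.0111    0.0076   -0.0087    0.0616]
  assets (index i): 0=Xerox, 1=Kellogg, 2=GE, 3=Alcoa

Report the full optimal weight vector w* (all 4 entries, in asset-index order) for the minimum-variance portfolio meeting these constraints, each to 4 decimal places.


0.3696  -0.0711  0.2225  0.4791

x=Σ⁻¹μ = [2.4477  -0.5413  1.4090  3.3042]
y=Σ⁻¹𝟙 = [27.0133  0.6408  21.6018  24.0733]
a=μᵀx=0.745547  b=𝟙ᵀx=6.619538  c=𝟙ᵀy=73.329073  D=ac−b²=10.851979
λ₁=(c·0.110−b)/D = (73.329073·0.110−6.619538)/10.851979 = 0.133308
λ₂=(a−b·0.110)/D = (0.745547−6.619538·0.110)/10.851979 = 0.001603
w* = 0.133308·x + 0.001603·y:
  w_0 = 0.133308·2.4477 + 0.001603·27.0133 = 0.3696  (Xerox)
  w_1 = 0.133308·-0.5413 + 0.001603·0.6408 = -0.0711  (Kellogg)
  w_2 = 0.133308·1.4090 + 0.001603·21.6018 = 0.2225  (GE)
  w_3 = 0.133308·3.3042 + 0.001603·24.0733 = 0.4791  (Alcoa)
Σw_i=1.0000  μᵀw=0.1100
σ²=wᵀΣw=λ₁·μ_p+λ₂ = 0.133308·0.110 + 0.001603 = 0.016267 ≈ 0.0163


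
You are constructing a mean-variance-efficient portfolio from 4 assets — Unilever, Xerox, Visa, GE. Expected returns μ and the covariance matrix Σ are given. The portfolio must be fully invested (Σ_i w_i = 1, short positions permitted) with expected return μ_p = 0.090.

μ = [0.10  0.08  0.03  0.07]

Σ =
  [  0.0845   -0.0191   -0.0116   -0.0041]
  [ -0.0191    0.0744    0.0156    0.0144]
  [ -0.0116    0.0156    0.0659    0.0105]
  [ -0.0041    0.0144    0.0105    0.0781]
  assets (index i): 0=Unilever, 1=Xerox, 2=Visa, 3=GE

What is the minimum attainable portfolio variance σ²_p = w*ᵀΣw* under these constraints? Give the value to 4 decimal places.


p=Σ⁻¹μ = [1.5480  1.2709  0.3152  0.7008]
q=Σ⁻¹𝟙 = [17.1311  13.1645  13.5676  9.4521]
a=μᵀp=0.314987  b=𝟙ᵀp=3.834949  c=𝟙ᵀq=53.315371  D=ac−b²=2.086841
λ₁=(c·0.090−b)/D = (53.315371·0.090−3.834949)/2.086841 = 0.461671
λ₂=(a−b·0.090)/D = (0.314987−3.834949·0.090)/2.086841 = -0.014451
w* = 0.461671·p + -0.014451·q:
  w_0 = 0.461671·1.5480 + -0.014451·17.1311 = 0.4671  (Unilever)
  w_1 = 0.461671·1.2709 + -0.014451·13.1645 = 0.3965  (Xerox)
  w_2 = 0.461671·0.3152 + -0.014451·13.5676 = -0.0506  (Visa)
  w_3 = 0.461671·0.7008 + -0.014451·9.4521 = 0.1870  (GE)
Σw_i=1.0000  μᵀw=0.0900
σ²=wᵀΣw=λ₁·μ_p+λ₂ = 0.461671·0.090 + -0.014451 = 0.027099 ≈ 0.0271

0.0271


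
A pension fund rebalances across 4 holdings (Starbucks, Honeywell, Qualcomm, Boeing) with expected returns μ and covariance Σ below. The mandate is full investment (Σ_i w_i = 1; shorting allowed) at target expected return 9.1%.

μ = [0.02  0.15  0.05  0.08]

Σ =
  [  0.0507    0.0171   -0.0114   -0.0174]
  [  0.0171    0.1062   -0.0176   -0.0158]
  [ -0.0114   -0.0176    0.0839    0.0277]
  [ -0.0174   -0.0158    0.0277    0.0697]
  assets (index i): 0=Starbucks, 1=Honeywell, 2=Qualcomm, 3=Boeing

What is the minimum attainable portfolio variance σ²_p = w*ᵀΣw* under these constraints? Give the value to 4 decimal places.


p=Σ⁻¹μ = [0.4484  1.6397  0.5320  1.4200]
q=Σ⁻¹𝟙 = [25.2267  9.9739  11.3681  18.3879]
a=μᵀp=0.395115  b=𝟙ᵀp=4.040057  c=𝟙ᵀq=64.956533  D=ac−b²=9.343244
λ₁=(c·0.091−b)/D = (64.956533·0.091−4.040057)/9.343244 = 0.200250
λ₂=(a−b·0.091)/D = (0.395115−4.040057·0.091)/9.343244 = 0.002940
w* = 0.200250·p + 0.002940·q:
  w_0 = 0.200250·0.4484 + 0.002940·25.2267 = 0.1640  (Starbucks)
  w_1 = 0.200250·1.6397 + 0.002940·9.9739 = 0.3577  (Honeywell)
  w_2 = 0.200250·0.5320 + 0.002940·11.3681 = 0.1400  (Qualcomm)
  w_3 = 0.200250·1.4200 + 0.002940·18.3879 = 0.3384  (Boeing)
Σw_i=1.0000  μᵀw=0.0910
σ²=wᵀΣw=λ₁·μ_p+λ₂ = 0.200250·0.091 + 0.002940 = 0.021163 ≈ 0.0212

0.0212


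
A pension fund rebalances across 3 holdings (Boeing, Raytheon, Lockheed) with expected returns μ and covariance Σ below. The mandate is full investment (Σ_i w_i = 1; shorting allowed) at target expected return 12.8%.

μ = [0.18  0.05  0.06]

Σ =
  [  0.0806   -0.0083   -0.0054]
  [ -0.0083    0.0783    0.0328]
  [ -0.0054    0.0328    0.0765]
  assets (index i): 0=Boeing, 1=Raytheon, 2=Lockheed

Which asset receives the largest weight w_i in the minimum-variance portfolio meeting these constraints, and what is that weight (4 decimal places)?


p=Σ⁻¹μ = [2.3411  0.5960  0.6940]
q=Σ⁻¹𝟙 = [14.1073  10.2071  9.6913]
a=μᵀp=0.492844  b=𝟙ᵀp=3.631157  c=𝟙ᵀq=34.005771  D=ac−b²=3.574248
λ₁=(c·0.128−b)/D = (34.005771·0.128−3.631157)/3.574248 = 0.201884
λ₂=(a−b·0.128)/D = (0.492844−3.631157·0.128)/3.574248 = 0.007850
w* = 0.201884·p + 0.007850·q:
  w_0 = 0.201884·2.3411 + 0.007850·14.1073 = 0.5834  (Boeing)
  w_1 = 0.201884·0.5960 + 0.007850·10.2071 = 0.2004  (Raytheon)
  w_2 = 0.201884·0.6940 + 0.007850·9.6913 = 0.2162  (Lockheed)
Σw_i=1.0000  μᵀw=0.1280
σ²=wᵀΣw=λ₁·μ_p+λ₂ = 0.201884·0.128 + 0.007850 = 0.033691 ≈ 0.0337

Boeing (0.5834)


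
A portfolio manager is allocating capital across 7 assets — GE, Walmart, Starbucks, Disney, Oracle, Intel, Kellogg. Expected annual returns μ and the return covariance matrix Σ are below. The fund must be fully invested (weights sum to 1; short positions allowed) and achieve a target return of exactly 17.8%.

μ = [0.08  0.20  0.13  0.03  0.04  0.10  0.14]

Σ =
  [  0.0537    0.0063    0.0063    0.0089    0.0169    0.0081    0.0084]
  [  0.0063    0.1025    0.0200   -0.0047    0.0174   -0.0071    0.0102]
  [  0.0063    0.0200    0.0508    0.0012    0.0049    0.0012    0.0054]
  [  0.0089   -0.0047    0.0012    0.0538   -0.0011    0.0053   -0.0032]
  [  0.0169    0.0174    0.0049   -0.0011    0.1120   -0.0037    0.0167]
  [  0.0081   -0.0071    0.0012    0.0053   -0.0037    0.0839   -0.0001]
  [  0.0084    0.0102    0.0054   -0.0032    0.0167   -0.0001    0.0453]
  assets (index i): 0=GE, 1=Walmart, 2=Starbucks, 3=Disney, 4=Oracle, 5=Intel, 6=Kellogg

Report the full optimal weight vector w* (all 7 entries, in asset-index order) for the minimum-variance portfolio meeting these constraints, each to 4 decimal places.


0.0351  0.3427  0.2467  -0.1055  -0.1741  0.1751  0.4801

x=Σ⁻¹μ = [0.5516  1.5153  1.6079  0.5947  -0.3803  1.1927  2.6402]
y=Σ⁻¹𝟙 = [7.8104  5.7239  13.5401  17.5772  4.1885  10.5508  17.4448]
a=μᵀx=1.047735  b=𝟙ᵀx=7.722023  c=𝟙ᵀy=76.835583  D=ac−b²=20.873660
λ₁=(c·0.178−b)/D = (76.835583·0.178−7.722023)/20.873660 = 0.285274
λ₂=(a−b·0.178)/D = (1.047735−7.722023·0.178)/20.873660 = -0.015655
w* = 0.285274·x + -0.015655·y:
  w_0 = 0.285274·0.5516 + -0.015655·7.8104 = 0.0351  (GE)
  w_1 = 0.285274·1.5153 + -0.015655·5.7239 = 0.3427  (Walmart)
  w_2 = 0.285274·1.6079 + -0.015655·13.5401 = 0.2467  (Starbucks)
  w_3 = 0.285274·0.5947 + -0.015655·17.5772 = -0.1055  (Disney)
  w_4 = 0.285274·-0.3803 + -0.015655·4.1885 = -0.1741  (Oracle)
  w_5 = 0.285274·1.1927 + -0.015655·10.5508 = 0.1751  (Intel)
  w_6 = 0.285274·2.6402 + -0.015655·17.4448 = 0.4801  (Kellogg)
Σw_i=1.0000  μᵀw=0.1780
σ²=wᵀΣw=λ₁·μ_p+λ₂ = 0.285274·0.178 + -0.015655 = 0.035123 ≈ 0.0351


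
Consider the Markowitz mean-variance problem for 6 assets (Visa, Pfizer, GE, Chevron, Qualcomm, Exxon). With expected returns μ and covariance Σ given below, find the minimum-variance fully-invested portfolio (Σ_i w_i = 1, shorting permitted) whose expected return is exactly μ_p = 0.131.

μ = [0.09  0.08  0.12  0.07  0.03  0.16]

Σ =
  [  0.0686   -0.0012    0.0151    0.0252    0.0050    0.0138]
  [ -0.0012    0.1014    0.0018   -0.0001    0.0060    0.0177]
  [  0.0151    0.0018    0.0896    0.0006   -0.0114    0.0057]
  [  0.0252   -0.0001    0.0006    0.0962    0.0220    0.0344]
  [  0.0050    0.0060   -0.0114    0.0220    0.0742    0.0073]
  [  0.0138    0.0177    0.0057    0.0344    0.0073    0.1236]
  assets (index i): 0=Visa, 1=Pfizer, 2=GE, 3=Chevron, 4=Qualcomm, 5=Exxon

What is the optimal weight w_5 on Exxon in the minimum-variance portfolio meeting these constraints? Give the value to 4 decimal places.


0.4055

g=Σ⁻¹μ = [0.8093  0.5764  1.1718  0.0571  0.3649  1.0301]
h=Σ⁻¹𝟙 = [9.3540  8.4344  10.7330  3.7919  12.3393  3.5593]
a=μᵀg=0.439331  b=𝟙ᵀg=4.009671  c=𝟙ᵀh=48.211876  D=ac−b²=5.103498
λ₁=(c·0.131−b)/D = (48.211876·0.131−4.009671)/5.103498 = 0.451864
λ₂=(a−b·0.131)/D = (0.439331−4.009671·0.131)/5.103498 = -0.016839
w* = 0.451864·g + -0.016839·h:
  w_0 = 0.451864·0.8093 + -0.016839·9.3540 = 0.2082  (Visa)
  w_1 = 0.451864·0.5764 + -0.016839·8.4344 = 0.1184  (Pfizer)
  w_2 = 0.451864·1.1718 + -0.016839·10.7330 = 0.3488  (GE)
  w_3 = 0.451864·0.0571 + -0.016839·3.7919 = -0.0380  (Chevron)
  w_4 = 0.451864·0.3649 + -0.016839·12.3393 = -0.0429  (Qualcomm)
  w_5 = 0.451864·1.0301 + -0.016839·3.5593 = 0.4055  (Exxon)
Σw_i=1.0000  μᵀw=0.1310
σ²=wᵀΣw=λ₁·μ_p+λ₂ = 0.451864·0.131 + -0.016839 = 0.042355 ≈ 0.0424


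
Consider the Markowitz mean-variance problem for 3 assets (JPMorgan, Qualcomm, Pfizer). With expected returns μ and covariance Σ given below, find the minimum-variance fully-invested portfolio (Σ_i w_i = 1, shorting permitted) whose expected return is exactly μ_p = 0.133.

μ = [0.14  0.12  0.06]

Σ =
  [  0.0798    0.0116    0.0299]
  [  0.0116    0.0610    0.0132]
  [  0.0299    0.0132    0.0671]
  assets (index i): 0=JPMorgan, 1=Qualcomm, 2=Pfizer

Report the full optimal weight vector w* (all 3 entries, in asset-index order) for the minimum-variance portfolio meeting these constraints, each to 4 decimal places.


u=Σ⁻¹μ = [1.5576  1.7001  -0.1343]
v=Σ⁻¹𝟙 = [7.2175  13.0474  9.1203]
a=μᵀu=0.414012  b=𝟙ᵀu=3.123347  c=𝟙ᵀv=29.385136  D=ac−b²=2.410517
λ₁=(c·0.133−b)/D = (29.385136·0.133−3.123347)/2.410517 = 0.325605
λ₂=(a−b·0.133)/D = (0.414012−3.123347·0.133)/2.410517 = -0.000578
w* = 0.325605·u + -0.000578·v:
  w_0 = 0.325605·1.5576 + -0.000578·7.2175 = 0.5030  (JPMorgan)
  w_1 = 0.325605·1.7001 + -0.000578·13.0474 = 0.5460  (Qualcomm)
  w_2 = 0.325605·-0.1343 + -0.000578·9.1203 = -0.0490  (Pfizer)
Σw_i=1.0000  μᵀw=0.1330
σ²=wᵀΣw=λ₁·μ_p+λ₂ = 0.325605·0.133 + -0.000578 = 0.042728 ≈ 0.0427

0.5030  0.5460  -0.0490


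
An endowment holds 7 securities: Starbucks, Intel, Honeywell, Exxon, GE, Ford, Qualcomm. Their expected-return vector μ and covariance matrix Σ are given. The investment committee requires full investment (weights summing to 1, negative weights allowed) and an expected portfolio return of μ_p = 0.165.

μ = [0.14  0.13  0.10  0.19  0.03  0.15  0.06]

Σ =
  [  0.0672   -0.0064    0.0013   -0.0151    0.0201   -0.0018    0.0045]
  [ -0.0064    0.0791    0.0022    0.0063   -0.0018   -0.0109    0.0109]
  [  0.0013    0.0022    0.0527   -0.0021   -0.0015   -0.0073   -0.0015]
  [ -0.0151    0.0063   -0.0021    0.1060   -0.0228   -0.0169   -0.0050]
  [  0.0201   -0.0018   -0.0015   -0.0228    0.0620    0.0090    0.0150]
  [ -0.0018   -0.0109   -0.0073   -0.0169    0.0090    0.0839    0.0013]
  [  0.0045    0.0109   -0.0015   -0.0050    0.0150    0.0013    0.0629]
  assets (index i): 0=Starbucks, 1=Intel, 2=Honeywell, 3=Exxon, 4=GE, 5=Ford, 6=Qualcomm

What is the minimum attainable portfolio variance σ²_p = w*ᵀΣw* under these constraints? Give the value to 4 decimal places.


0.0171

x=Σ⁻¹μ = [2.8170  1.9046  2.2608  2.6201  0.0912  2.8010  0.6049]
y=Σ⁻¹𝟙 = [15.4210  13.1395  21.8954  17.4848  13.2501  17.7936  10.9025]
a=μᵀx=1.825034  b=𝟙ᵀx=13.099403  c=𝟙ᵀy=109.886787  D=ac−b²=28.952772
λ₁=(c·0.165−b)/D = (109.886787·0.165−13.099403)/28.952772 = 0.173797
λ₂=(a−b·0.165)/D = (1.825034−13.099403·0.165)/28.952772 = -0.011618
w* = 0.173797·x + -0.011618·y:
  w_0 = 0.173797·2.8170 + -0.011618·15.4210 = 0.3104  (Starbucks)
  w_1 = 0.173797·1.9046 + -0.011618·13.1395 = 0.1784  (Intel)
  w_2 = 0.173797·2.2608 + -0.011618·21.8954 = 0.1385  (Honeywell)
  w_3 = 0.173797·2.6201 + -0.011618·17.4848 = 0.2522  (Exxon)
  w_4 = 0.173797·0.0912 + -0.011618·13.2501 = -0.1381  (GE)
  w_5 = 0.173797·2.8010 + -0.011618·17.7936 = 0.2801  (Ford)
  w_6 = 0.173797·0.6049 + -0.011618·10.9025 = -0.0215  (Qualcomm)
Σw_i=1.0000  μᵀw=0.1650
σ²=wᵀΣw=λ₁·μ_p+λ₂ = 0.173797·0.165 + -0.011618 = 0.017059 ≈ 0.0171


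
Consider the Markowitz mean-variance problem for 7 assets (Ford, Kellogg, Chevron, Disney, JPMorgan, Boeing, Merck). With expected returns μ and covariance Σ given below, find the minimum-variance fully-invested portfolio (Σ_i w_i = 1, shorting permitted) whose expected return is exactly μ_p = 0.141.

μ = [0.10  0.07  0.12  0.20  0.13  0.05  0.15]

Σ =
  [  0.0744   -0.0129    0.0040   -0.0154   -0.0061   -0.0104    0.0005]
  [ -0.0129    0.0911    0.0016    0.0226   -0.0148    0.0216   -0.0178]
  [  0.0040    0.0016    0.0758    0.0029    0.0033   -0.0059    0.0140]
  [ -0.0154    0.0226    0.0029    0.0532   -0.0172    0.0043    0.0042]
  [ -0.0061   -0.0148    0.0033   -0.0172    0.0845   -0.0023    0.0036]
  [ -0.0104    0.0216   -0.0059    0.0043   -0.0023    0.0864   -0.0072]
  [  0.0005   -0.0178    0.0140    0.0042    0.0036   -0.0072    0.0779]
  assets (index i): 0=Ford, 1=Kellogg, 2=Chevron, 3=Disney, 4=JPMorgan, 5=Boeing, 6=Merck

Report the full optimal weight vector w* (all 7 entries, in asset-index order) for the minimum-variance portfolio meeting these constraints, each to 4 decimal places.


p=Σ⁻¹μ = [2.7417  0.4505  0.8978  5.0188  2.7588  0.8082  1.5262]
q=Σ⁻¹𝟙 = [23.3131  10.5986  8.5956  25.0167  19.9432  12.6420  12.4624]
a=μᵀp=2.045194  b=𝟙ᵀp=14.202090  c=𝟙ᵀq=112.571520  D=ac−b²=28.531197
λ₁=(c·0.141−b)/D = (112.571520·0.141−14.202090)/28.531197 = 0.058550
λ₂=(a−b·0.141)/D = (2.045194−14.202090·0.141)/28.531197 = 0.001497
w* = 0.058550·p + 0.001497·q:
  w_0 = 0.058550·2.7417 + 0.001497·23.3131 = 0.1954  (Ford)
  w_1 = 0.058550·0.4505 + 0.001497·10.5986 = 0.0422  (Kellogg)
  w_2 = 0.058550·0.8978 + 0.001497·8.5956 = 0.0654  (Chevron)
  w_3 = 0.058550·5.0188 + 0.001497·25.0167 = 0.3313  (Disney)
  w_4 = 0.058550·2.7588 + 0.001497·19.9432 = 0.1914  (JPMorgan)
  w_5 = 0.058550·0.8082 + 0.001497·12.6420 = 0.0662  (Boeing)
  w_6 = 0.058550·1.5262 + 0.001497·12.4624 = 0.1080  (Merck)
Σw_i=1.0000  μᵀw=0.1410
σ²=wᵀΣw=λ₁·μ_p+λ₂ = 0.058550·0.141 + 0.001497 = 0.009752 ≈ 0.0098

0.1954  0.0422  0.0654  0.3313  0.1914  0.0662  0.1080


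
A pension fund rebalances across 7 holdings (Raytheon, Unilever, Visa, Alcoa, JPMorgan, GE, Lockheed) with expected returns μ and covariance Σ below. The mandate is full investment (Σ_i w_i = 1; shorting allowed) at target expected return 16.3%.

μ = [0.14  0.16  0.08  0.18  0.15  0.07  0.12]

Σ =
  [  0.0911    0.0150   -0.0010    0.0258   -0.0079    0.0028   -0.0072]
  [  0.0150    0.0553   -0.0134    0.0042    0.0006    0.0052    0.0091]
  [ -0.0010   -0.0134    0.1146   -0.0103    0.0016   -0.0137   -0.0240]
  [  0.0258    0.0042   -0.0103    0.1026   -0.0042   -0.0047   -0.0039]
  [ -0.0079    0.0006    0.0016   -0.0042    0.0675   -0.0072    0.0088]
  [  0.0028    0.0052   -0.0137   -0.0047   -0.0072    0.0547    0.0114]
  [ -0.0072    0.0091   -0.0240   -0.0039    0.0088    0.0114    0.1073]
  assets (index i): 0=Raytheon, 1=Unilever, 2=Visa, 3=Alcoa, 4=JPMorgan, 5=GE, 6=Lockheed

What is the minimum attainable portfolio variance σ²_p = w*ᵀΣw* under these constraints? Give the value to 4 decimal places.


p=Σ⁻¹μ = [0.8622  2.5504  1.5368  1.7997  2.4215  1.6439  0.9958]
q=Σ⁻¹𝟙 = [6.9820  15.5171  15.7718  10.9620  16.9907  21.7659  8.6924]
a=μᵀp=1.573476  b=𝟙ᵀp=11.810426  c=𝟙ᵀq=96.681894  D=ac−b²=12.640438
λ₁=(c·0.163−b)/D = (96.681894·0.163−11.810426)/12.640438 = 0.312388
λ₂=(a−b·0.163)/D = (1.573476−11.810426·0.163)/12.640438 = -0.027817
w* = 0.312388·p + -0.027817·q:
  w_0 = 0.312388·0.8622 + -0.027817·6.9820 = 0.0751  (Raytheon)
  w_1 = 0.312388·2.5504 + -0.027817·15.5171 = 0.3651  (Unilever)
  w_2 = 0.312388·1.5368 + -0.027817·15.7718 = 0.0414  (Visa)
  w_3 = 0.312388·1.7997 + -0.027817·10.9620 = 0.2573  (Alcoa)
  w_4 = 0.312388·2.4215 + -0.027817·16.9907 = 0.2838  (JPMorgan)
  w_5 = 0.312388·1.6439 + -0.027817·21.7659 = -0.0919  (GE)
  w_6 = 0.312388·0.9958 + -0.027817·8.6924 = 0.0693  (Lockheed)
Σw_i=1.0000  μᵀw=0.1630
σ²=wᵀΣw=λ₁·μ_p+λ₂ = 0.312388·0.163 + -0.027817 = 0.023102 ≈ 0.0231

0.0231


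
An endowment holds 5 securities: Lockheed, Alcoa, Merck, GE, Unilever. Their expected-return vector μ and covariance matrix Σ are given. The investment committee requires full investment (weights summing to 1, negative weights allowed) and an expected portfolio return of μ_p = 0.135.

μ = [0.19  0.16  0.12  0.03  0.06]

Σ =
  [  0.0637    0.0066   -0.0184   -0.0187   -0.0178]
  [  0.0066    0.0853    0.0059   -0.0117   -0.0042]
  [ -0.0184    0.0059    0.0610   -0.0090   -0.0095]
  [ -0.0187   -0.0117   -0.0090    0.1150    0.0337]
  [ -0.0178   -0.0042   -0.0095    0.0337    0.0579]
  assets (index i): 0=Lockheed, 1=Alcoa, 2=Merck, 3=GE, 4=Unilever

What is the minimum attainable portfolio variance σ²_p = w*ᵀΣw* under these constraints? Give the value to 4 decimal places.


x=Σ⁻¹μ = [4.9608  1.4586  3.8747  0.6646  2.9161]
y=Σ⁻¹𝟙 = [34.5447  9.5508  31.6906  9.4819  28.2647]
a=μᵀx=1.835798  b=𝟙ᵀx=13.874823  c=𝟙ᵀy=113.532687  D=ac−b²=15.912393
λ₁=(c·0.135−b)/D = (113.532687·0.135−13.874823)/15.912393 = 0.091255
λ₂=(a−b·0.135)/D = (1.835798−13.874823·0.135)/15.912393 = -0.002344
w* = 0.091255·x + -0.002344·y:
  w_0 = 0.091255·4.9608 + -0.002344·34.5447 = 0.3717  (Lockheed)
  w_1 = 0.091255·1.4586 + -0.002344·9.5508 = 0.1107  (Alcoa)
  w_2 = 0.091255·3.8747 + -0.002344·31.6906 = 0.2793  (Merck)
  w_3 = 0.091255·0.6646 + -0.002344·9.4819 = 0.0384  (GE)
  w_4 = 0.091255·2.9161 + -0.002344·28.2647 = 0.1998  (Unilever)
Σw_i=1.0000  μᵀw=0.1350
σ²=wᵀΣw=λ₁·μ_p+λ₂ = 0.091255·0.135 + -0.002344 = 0.009975 ≈ 0.0100

0.0100


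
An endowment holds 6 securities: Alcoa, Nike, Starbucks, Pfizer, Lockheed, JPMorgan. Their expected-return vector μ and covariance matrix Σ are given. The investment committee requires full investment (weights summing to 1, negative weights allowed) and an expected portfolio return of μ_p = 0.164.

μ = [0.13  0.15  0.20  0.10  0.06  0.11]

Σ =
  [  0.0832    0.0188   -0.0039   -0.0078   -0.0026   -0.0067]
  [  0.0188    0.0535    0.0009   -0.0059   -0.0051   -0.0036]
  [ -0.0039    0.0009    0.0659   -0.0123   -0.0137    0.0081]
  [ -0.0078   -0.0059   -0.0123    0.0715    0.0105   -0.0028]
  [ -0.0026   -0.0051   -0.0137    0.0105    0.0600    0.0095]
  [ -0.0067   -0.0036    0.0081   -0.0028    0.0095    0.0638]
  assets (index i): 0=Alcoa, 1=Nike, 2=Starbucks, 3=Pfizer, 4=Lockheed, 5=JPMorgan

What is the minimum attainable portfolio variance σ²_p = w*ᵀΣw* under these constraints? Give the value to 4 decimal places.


g=Σ⁻¹μ = [1.4960  2.7053  3.6408  2.2471  1.5038  1.4464]
h=Σ⁻¹𝟙 = [12.1511  18.7335  21.2199  18.3450  18.2998  13.3932]
a=μᵀg=1.802472  b=𝟙ᵀg=13.039399  c=𝟙ᵀh=102.142567  D=ac−b²=14.083172
λ₁=(c·0.164−b)/D = (102.142567·0.164−13.039399)/14.083172 = 0.263576
λ₂=(a−b·0.164)/D = (1.802472−13.039399·0.164)/14.083172 = -0.023858
w* = 0.263576·g + -0.023858·h:
  w_0 = 0.263576·1.4960 + -0.023858·12.1511 = 0.1044  (Alcoa)
  w_1 = 0.263576·2.7053 + -0.023858·18.7335 = 0.2661  (Nike)
  w_2 = 0.263576·3.6408 + -0.023858·21.2199 = 0.4534  (Starbucks)
  w_3 = 0.263576·2.2471 + -0.023858·18.3450 = 0.1546  (Pfizer)
  w_4 = 0.263576·1.5038 + -0.023858·18.2998 = -0.0402  (Lockheed)
  w_5 = 0.263576·1.4464 + -0.023858·13.3932 = 0.0617  (JPMorgan)
Σw_i=1.0000  μᵀw=0.1640
σ²=wᵀΣw=λ₁·μ_p+λ₂ = 0.263576·0.164 + -0.023858 = 0.019369 ≈ 0.0194

0.0194


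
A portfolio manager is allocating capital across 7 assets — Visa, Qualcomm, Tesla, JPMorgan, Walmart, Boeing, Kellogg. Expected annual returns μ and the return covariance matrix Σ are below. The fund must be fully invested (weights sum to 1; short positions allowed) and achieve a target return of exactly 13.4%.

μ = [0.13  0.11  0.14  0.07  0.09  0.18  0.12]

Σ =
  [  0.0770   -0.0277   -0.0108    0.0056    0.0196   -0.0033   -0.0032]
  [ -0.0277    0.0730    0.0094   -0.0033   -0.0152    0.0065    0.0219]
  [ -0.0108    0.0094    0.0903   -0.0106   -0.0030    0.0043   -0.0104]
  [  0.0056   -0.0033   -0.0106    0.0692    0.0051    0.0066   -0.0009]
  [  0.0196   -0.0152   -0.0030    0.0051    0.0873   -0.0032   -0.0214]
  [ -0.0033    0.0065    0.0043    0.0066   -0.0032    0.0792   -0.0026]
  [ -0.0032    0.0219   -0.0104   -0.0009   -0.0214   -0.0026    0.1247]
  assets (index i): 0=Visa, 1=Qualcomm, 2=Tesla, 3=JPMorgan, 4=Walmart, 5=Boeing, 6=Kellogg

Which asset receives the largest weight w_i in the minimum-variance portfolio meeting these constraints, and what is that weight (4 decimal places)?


Boeing (0.2358)

x=Σ⁻¹μ = [2.4171  1.9650  1.8049  0.9107  1.1826  2.1216  1.0835]
y=Σ⁻¹𝟙 = [18.1144  18.4549  13.9236  14.1432  12.8369  10.7438  8.9333]
a=μᵀx=1.465155  b=𝟙ᵀx=11.485442  c=𝟙ᵀy=97.150157  D=ac−b²=10.424631
λ₁=(c·0.134−b)/D = (97.150157·0.134−11.485442)/10.424631 = 0.147025
λ₂=(a−b·0.134)/D = (1.465155−11.485442·0.134)/10.424631 = -0.007088
w* = 0.147025·x + -0.007088·y:
  w_0 = 0.147025·2.4171 + -0.007088·18.1144 = 0.2270  (Visa)
  w_1 = 0.147025·1.9650 + -0.007088·18.4549 = 0.1581  (Qualcomm)
  w_2 = 0.147025·1.8049 + -0.007088·13.9236 = 0.1667  (Tesla)
  w_3 = 0.147025·0.9107 + -0.007088·14.1432 = 0.0336  (JPMorgan)
  w_4 = 0.147025·1.1826 + -0.007088·12.8369 = 0.0829  (Walmart)
  w_5 = 0.147025·2.1216 + -0.007088·10.7438 = 0.2358  (Boeing)
  w_6 = 0.147025·1.0835 + -0.007088·8.9333 = 0.0960  (Kellogg)
Σw_i=1.0000  μᵀw=0.1340
σ²=wᵀΣw=λ₁·μ_p+λ₂ = 0.147025·0.134 + -0.007088 = 0.012613 ≈ 0.0126


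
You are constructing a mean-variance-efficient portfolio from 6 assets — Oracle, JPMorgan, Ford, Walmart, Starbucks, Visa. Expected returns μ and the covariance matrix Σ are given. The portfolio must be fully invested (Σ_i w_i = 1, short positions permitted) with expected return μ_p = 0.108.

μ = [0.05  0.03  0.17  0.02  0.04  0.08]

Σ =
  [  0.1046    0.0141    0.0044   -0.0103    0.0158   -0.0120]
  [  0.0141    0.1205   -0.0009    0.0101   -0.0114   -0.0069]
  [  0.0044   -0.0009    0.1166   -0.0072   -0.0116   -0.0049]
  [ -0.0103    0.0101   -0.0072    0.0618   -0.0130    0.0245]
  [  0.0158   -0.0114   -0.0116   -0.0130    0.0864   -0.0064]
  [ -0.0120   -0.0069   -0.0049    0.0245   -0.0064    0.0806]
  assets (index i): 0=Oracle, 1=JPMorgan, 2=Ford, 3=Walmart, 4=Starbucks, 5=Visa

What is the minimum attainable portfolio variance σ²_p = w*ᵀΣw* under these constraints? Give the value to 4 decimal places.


0.0279

x=Σ⁻¹μ = [0.4067  0.3345  1.5840  0.2173  0.7650  1.1727]
y=Σ⁻¹𝟙 = [8.4910  8.1684  11.3971  16.4521  15.9438  11.3283]
a=μᵀx=0.428414  b=𝟙ᵀx=4.480176  c=𝟙ᵀy=71.780849  D=ac−b²=10.679970
λ₁=(c·0.108−b)/D = (71.780849·0.108−4.480176)/10.679970 = 0.306382
λ₂=(a−b·0.108)/D = (0.428414−4.480176·0.108)/10.679970 = -0.005191
w* = 0.306382·x + -0.005191·y:
  w_0 = 0.306382·0.4067 + -0.005191·8.4910 = 0.0805  (Oracle)
  w_1 = 0.306382·0.3345 + -0.005191·8.1684 = 0.0601  (JPMorgan)
  w_2 = 0.306382·1.5840 + -0.005191·11.3971 = 0.4261  (Ford)
  w_3 = 0.306382·0.2173 + -0.005191·16.4521 = -0.0188  (Walmart)
  w_4 = 0.306382·0.7650 + -0.005191·15.9438 = 0.1516  (Starbucks)
  w_5 = 0.306382·1.1727 + -0.005191·11.3283 = 0.3005  (Visa)
Σw_i=1.0000  μᵀw=0.1080
σ²=wᵀΣw=λ₁·μ_p+λ₂ = 0.306382·0.108 + -0.005191 = 0.027898 ≈ 0.0279


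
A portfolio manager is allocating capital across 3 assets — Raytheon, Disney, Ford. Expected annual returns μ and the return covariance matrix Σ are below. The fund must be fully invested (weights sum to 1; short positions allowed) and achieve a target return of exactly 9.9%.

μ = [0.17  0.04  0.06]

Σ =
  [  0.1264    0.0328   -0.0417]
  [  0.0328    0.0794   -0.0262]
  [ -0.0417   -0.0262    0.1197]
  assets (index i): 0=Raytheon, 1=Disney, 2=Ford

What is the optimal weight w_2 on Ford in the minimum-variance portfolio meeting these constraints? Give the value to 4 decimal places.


0.3837

u=Σ⁻¹μ = [1.6672  0.1855  1.1227]
v=Σ⁻¹𝟙 = [9.1754  13.5976  14.5269]
a=μᵀu=0.358198  b=𝟙ᵀu=2.975338  c=𝟙ᵀv=37.299949  D=ac−b²=4.508123
λ₁=(c·0.099−b)/D = (37.299949·0.099−2.975338)/4.508123 = 0.159125
λ₂=(a−b·0.099)/D = (0.358198−2.975338·0.099)/4.508123 = 0.014117
w* = 0.159125·u + 0.014117·v:
  w_0 = 0.159125·1.6672 + 0.014117·9.1754 = 0.3948  (Raytheon)
  w_1 = 0.159125·0.1855 + 0.014117·13.5976 = 0.2215  (Disney)
  w_2 = 0.159125·1.1227 + 0.014117·14.5269 = 0.3837  (Ford)
Σw_i=1.0000  μᵀw=0.0990
σ²=wᵀΣw=λ₁·μ_p+λ₂ = 0.159125·0.099 + 0.014117 = 0.029870 ≈ 0.0299


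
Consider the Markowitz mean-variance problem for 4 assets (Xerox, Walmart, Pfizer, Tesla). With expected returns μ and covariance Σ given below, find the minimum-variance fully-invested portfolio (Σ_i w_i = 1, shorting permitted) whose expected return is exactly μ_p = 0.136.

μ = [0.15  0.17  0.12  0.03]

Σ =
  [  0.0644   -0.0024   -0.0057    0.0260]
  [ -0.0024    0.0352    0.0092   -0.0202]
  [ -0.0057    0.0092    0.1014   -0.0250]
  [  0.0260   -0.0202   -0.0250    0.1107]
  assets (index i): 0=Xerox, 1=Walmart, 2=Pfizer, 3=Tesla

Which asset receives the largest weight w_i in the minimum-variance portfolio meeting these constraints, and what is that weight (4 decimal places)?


p=Σ⁻¹μ = [2.2383  5.2448  1.0659  0.9431]
q=Σ⁻¹𝟙 = [11.6844  35.0216  11.0846  15.1830]
a=μᵀp=1.383547  b=𝟙ᵀp=9.491976  c=𝟙ᵀq=72.973597  D=ac−b²=10.864768
λ₁=(c·0.136−b)/D = (72.973597·0.136−9.491976)/10.864768 = 0.039801
λ₂=(a−b·0.136)/D = (1.383547−9.491976·0.136)/10.864768 = 0.008526
w* = 0.039801·p + 0.008526·q:
  w_0 = 0.039801·2.2383 + 0.008526·11.6844 = 0.1887  (Xerox)
  w_1 = 0.039801·5.2448 + 0.008526·35.0216 = 0.5074  (Walmart)
  w_2 = 0.039801·1.0659 + 0.008526·11.0846 = 0.1369  (Pfizer)
  w_3 = 0.039801·0.9431 + 0.008526·15.1830 = 0.1670  (Tesla)
Σw_i=1.0000  μᵀw=0.1360
σ²=wᵀΣw=λ₁·μ_p+λ₂ = 0.039801·0.136 + 0.008526 = 0.013939 ≈ 0.0139

Walmart (0.5074)
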